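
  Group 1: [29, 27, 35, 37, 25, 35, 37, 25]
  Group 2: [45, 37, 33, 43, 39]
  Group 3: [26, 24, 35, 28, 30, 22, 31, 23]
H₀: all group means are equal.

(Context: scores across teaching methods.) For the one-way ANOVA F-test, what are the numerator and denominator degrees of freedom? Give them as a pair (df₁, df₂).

degrees of freedom = [2, 18]

k = 3 groups, N = 21 total
df = (k−1, N−k) = (3−1, 21−3) = (2, 18)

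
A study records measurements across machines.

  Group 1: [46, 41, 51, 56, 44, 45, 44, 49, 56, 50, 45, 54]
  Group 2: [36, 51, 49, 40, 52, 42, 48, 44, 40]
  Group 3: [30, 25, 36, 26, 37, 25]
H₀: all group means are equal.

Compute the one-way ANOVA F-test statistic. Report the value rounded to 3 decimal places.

test statistic = 25.019

Group means [48.42, 44.67, 29.83], grand mean 43.037
SSB = Σnᵢ(x̄ᵢ−x̄)² = 1417.213; SSW = ΣΣ(x−x̄ᵢ)² = 679.750
MSB = 1417.213/2 = 708.6065; MSW = 679.750/24 = 28.3229
F = MSB/MSW = 25.0188
df = (2, 24)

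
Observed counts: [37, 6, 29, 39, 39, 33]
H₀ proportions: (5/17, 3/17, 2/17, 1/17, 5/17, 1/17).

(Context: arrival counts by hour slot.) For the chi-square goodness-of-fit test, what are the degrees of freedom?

df = k − 1 = 6 − 1 = 5

degrees of freedom = 5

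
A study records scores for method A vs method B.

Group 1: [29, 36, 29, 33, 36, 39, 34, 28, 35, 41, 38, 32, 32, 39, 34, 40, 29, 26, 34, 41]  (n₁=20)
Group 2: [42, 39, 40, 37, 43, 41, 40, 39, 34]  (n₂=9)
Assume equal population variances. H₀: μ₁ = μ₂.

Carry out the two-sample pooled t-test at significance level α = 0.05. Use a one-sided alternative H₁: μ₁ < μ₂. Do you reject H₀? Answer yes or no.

reject H₀: yes

x̄₁=34.250, s₁=4.541, n₁=20
x̄₂=39.444, s₂=2.698, n₂=9
s_p² = [19·4.541² + 8·2.698²]/27 = 16.6656
SE = √(s_p²·(1/20+1/9)) = 1.6386
t = (34.250−39.444)/1.6386 = -3.1700
df = 27
p-value (one-sided, H₁ less) = 0.00189
At α=0.05: p < α → reject H₀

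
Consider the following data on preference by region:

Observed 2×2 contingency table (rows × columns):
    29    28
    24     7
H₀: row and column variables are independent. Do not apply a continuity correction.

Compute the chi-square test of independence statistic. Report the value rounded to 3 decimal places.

Row totals [57, 31], col totals [53, 35], n=88
χ² = (29−34.33)²/34.33 + (28−22.67)²/22.67 + (24−18.67)²/18.67 + (7−12.33)²/12.33 = 5.9054
df = 1

test statistic = 5.905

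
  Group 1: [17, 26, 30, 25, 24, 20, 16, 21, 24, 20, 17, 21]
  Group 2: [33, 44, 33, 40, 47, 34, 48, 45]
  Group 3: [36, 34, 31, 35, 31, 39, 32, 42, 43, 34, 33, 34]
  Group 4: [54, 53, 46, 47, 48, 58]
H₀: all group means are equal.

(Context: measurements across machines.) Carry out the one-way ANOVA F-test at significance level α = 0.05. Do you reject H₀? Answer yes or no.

reject H₀: yes

Group means [21.75, 40.50, 35.33, 51.00], grand mean 34.605
SSB = Σnᵢ(x̄ᵢ−x̄)² = 3880.162; SSW = ΣΣ(x−x̄ᵢ)² = 766.917
MSB = 3880.162/3 = 1293.3874; MSW = 766.917/34 = 22.5564
F = MSB/MSW = 57.3402
df = (3, 34)
p-value (upper-tail) = 0.00000
At α=0.05: p < α → reject H₀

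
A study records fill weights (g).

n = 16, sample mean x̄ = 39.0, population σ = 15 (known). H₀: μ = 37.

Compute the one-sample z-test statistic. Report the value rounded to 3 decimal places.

SE = σ/√n = 15/√16 = 3.7500
z = (x̄−μ₀)/SE = (39.0−37)/3.7500 = 0.5333

test statistic = 0.533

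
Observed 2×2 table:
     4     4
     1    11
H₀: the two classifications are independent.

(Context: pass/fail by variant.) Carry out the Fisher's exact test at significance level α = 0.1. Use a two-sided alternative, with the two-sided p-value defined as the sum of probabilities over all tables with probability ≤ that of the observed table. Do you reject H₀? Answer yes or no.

reject H₀: no

Margins: r₁=8, r₂=12, c₁=5, c₂=15, n=20
p_obs = C(8,4)·C(12,1)/C(20,5); sum pmf over tables with pmf ≤ p_obs
p-value (two-sided) = 0.10888
At α=0.1: p ≥ α → fail to reject H₀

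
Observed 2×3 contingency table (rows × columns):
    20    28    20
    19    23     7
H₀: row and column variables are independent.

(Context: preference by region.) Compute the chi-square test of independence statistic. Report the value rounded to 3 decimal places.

test statistic = 3.790

Row totals [68, 49], col totals [39, 51, 27], n=117
χ² = (20−22.67)²/22.67 + (28−29.64)²/29.64 + (20−15.69)²/15.69 + (19−16.33)²/16.33 + (23−21.36)²/21.36 + (7−11.31)²/11.31 = 3.7896
df = 2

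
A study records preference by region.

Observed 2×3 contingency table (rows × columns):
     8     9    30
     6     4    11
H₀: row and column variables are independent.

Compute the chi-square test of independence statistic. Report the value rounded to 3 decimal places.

test statistic = 1.256

Row totals [47, 21], col totals [14, 13, 41], n=68
χ² = (8−9.68)²/9.68 + (9−8.99)²/8.99 + (30−28.34)²/28.34 + (6−4.32)²/4.32 + (4−4.01)²/4.01 + (11−12.66)²/12.66 = 1.2561
df = 2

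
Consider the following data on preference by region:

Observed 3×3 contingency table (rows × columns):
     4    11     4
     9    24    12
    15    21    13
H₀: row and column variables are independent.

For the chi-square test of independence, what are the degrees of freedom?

degrees of freedom = 4

df = (r−1)(c−1) = (3−1)·(3−1) = 4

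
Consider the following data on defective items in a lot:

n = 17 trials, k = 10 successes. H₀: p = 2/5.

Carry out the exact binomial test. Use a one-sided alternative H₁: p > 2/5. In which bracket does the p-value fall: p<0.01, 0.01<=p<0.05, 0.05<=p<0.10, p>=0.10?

p-value bracket: 0.05<=p<0.10

Exact binomial: n=17, k=10, p₀=2/5=0.4000
P(X≥10) from Σ C(n,i)·p₀^i·(1−p₀)^(n−i)
p-value (one-sided, H₁ greater) = 0.09190
→ bracket: 0.05<=p<0.10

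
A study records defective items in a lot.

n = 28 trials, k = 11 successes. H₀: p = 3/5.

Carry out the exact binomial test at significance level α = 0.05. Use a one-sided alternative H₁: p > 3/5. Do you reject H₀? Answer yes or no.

reject H₀: no

Exact binomial: n=28, k=11, p₀=3/5=0.6000
P(X≥11) from Σ C(n,i)·p₀^i·(1−p₀)^(n−i)
p-value (one-sided, H₁ greater) = 0.99188
At α=0.05: p ≥ α → fail to reject H₀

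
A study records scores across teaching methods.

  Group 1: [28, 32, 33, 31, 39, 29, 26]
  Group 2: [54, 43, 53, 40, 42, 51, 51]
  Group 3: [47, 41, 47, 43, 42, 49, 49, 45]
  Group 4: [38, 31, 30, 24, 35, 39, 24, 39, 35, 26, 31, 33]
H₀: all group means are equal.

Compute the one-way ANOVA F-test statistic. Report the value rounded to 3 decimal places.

test statistic = 26.289

Group means [31.14, 47.71, 45.38, 32.08], grand mean 38.235
SSB = Σnᵢ(x̄ᵢ−x̄)² = 1843.040; SSW = ΣΣ(x−x̄ᵢ)² = 701.077
MSB = 1843.040/3 = 614.3468; MSW = 701.077/30 = 23.3692
F = MSB/MSW = 26.2887
df = (3, 30)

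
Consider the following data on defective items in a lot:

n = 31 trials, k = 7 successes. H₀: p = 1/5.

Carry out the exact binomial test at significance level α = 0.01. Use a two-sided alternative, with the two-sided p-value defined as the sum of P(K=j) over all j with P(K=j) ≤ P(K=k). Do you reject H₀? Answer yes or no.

reject H₀: no

Exact binomial: n=31, k=7, p₀=1/5=0.2000
P(X=j) = C(n,j)·p₀^j·(1−p₀)^(n−j); p = Σ P(X=j) over j with P(X=j) ≤ P(X=7)
p-value (two-sided) = 0.65765
At α=0.01: p ≥ α → fail to reject H₀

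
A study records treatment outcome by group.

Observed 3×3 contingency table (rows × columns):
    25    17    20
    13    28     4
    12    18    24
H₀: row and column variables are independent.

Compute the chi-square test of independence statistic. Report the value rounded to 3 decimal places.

test statistic = 22.518

Row totals [62, 45, 54], col totals [50, 63, 48], n=161
χ² = (25−19.25)²/19.25 + (17−24.26)²/24.26 + (20−18.48)²/18.48 + (13−13.98)²/13.98 + (28−17.61)²/17.61 + (4−13.42)²/13.42 + (12−16.77)²/16.77 + (18−21.13)²/21.13 + (24−16.10)²/16.10 = 22.5184
df = 4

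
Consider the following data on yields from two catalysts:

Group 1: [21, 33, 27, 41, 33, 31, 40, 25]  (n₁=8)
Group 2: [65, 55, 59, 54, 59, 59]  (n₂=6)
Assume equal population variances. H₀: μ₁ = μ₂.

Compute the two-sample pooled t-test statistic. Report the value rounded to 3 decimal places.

x̄₁=31.375, s₁=6.968, n₁=8
x̄₂=58.500, s₂=3.886, n₂=6
s_p² = [7·6.968² + 5·3.886²]/12 = 34.6146
SE = √(s_p²·(1/8+1/6)) = 3.1774
t = (31.375−58.500)/3.1774 = -8.5368
df = 12

test statistic = -8.537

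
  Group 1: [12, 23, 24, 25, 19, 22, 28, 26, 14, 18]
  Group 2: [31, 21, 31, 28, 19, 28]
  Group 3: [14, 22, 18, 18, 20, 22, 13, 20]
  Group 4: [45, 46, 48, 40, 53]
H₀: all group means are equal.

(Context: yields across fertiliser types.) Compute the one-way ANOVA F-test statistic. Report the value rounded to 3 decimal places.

Group means [21.10, 26.33, 18.38, 46.40], grand mean 25.793
SSB = Σnᵢ(x̄ᵢ−x̄)² = 2785.450; SSW = ΣΣ(x−x̄ᵢ)² = 547.308
MSB = 2785.450/3 = 928.4834; MSW = 547.308/25 = 21.8923
F = MSB/MSW = 42.4114
df = (3, 25)

test statistic = 42.411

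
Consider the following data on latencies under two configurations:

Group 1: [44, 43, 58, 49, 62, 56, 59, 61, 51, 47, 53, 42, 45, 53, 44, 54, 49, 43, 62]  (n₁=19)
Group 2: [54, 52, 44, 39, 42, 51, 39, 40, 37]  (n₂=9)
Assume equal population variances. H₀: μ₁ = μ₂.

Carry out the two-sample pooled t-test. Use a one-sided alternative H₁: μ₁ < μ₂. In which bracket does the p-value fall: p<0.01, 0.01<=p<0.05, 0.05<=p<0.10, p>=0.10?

p-value bracket: p>=0.10

x̄₁=51.316, s₁=6.921, n₁=19
x̄₂=44.222, s₂=6.438, n₂=9
s_p² = [18·6.921² + 8·6.438²]/26 = 45.9100
SE = √(s_p²·(1/19+1/9)) = 2.7418
t = (51.316−44.222)/2.7418 = 2.5872
df = 26
p-value (one-sided, H₁ less) = 0.99219
→ bracket: p>=0.10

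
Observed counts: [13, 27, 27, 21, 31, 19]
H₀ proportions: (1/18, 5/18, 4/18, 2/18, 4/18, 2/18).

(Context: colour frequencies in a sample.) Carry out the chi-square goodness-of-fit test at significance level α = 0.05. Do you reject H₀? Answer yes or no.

reject H₀: no

n = 138; E_i = n·p_i = [7.67, 38.33, 30.67, 15.33, 30.67, 15.33]
χ² = (13−7.67)²/7.67 + (27−38.33)²/38.33 + (27−30.67)²/30.67 + (21−15.33)²/15.33 + (31−30.67)²/30.67 + (19−15.33)²/15.33 = 10.4739
df = 5
p-value (upper-tail) = 0.06287
At α=0.05: p ≥ α → fail to reject H₀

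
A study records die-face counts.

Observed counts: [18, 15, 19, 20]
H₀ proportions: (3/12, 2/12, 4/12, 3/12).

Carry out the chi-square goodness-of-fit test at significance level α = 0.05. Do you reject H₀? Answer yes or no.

n = 72; E_i = n·p_i = [18.00, 12.00, 24.00, 18.00]
χ² = (18−18.00)²/18.00 + (15−12.00)²/12.00 + (19−24.00)²/24.00 + (20−18.00)²/18.00 = 2.0139
df = 3
p-value (upper-tail) = 0.56953
At α=0.05: p ≥ α → fail to reject H₀

reject H₀: no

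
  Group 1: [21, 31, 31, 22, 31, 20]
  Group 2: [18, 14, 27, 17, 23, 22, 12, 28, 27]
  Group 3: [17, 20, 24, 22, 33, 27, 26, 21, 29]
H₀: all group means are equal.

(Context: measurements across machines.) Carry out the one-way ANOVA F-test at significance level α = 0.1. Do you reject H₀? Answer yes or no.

reject H₀: no

Group means [26.00, 20.89, 24.33], grand mean 23.458
SSB = Σnᵢ(x̄ᵢ−x̄)² = 105.069; SSW = ΣΣ(x−x̄ᵢ)² = 628.889
MSB = 105.069/2 = 52.5347; MSW = 628.889/21 = 29.9471
F = MSB/MSW = 1.7543
df = (2, 21)
p-value (upper-tail) = 0.19746
At α=0.1: p ≥ α → fail to reject H₀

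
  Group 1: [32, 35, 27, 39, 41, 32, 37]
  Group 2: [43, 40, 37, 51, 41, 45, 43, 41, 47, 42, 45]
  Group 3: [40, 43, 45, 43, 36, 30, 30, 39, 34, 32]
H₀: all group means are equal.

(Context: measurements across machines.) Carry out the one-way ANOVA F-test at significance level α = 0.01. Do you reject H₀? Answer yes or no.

Group means [34.71, 43.18, 37.20], grand mean 38.929
SSB = Σnᵢ(x̄ᵢ−x̄)² = 353.192; SSW = ΣΣ(x−x̄ᵢ)² = 560.665
MSB = 353.192/2 = 176.5961; MSW = 560.665/25 = 22.4266
F = MSB/MSW = 7.8744
df = (2, 25)
p-value (upper-tail) = 0.00223
At α=0.01: p < α → reject H₀

reject H₀: yes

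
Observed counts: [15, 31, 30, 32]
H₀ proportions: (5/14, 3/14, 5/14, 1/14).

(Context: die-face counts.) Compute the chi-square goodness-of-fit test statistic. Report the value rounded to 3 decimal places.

test statistic = 95.432

n = 108; E_i = n·p_i = [38.57, 23.14, 38.57, 7.71]
χ² = (15−38.57)²/38.57 + (31−23.14)²/23.14 + (30−38.57)²/38.57 + (32−7.71)²/7.71 = 95.4321
df = 3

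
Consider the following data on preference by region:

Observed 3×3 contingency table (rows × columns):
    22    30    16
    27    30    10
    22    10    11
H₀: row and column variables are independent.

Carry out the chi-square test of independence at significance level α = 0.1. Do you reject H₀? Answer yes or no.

reject H₀: yes

Row totals [68, 67, 43], col totals [71, 70, 37], n=178
χ² = (22−27.12)²/27.12 + (30−26.74)²/26.74 + (16−14.13)²/14.13 + (27−26.72)²/26.72 + (30−26.35)²/26.35 + (10−13.93)²/13.93 + (22−17.15)²/17.15 + (10−16.91)²/16.91 + (11−8.94)²/8.94 = 7.8970
df = 4
p-value (upper-tail) = 0.09542
At α=0.1: p < α → reject H₀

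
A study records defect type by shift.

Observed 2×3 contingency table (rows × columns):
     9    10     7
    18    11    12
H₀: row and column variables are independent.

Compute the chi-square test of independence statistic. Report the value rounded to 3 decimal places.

test statistic = 1.058

Row totals [26, 41], col totals [27, 21, 19], n=67
χ² = (9−10.48)²/10.48 + (10−8.15)²/8.15 + (7−7.37)²/7.37 + (18−16.52)²/16.52 + (11−12.85)²/12.85 + (12−11.63)²/11.63 = 1.0582
df = 2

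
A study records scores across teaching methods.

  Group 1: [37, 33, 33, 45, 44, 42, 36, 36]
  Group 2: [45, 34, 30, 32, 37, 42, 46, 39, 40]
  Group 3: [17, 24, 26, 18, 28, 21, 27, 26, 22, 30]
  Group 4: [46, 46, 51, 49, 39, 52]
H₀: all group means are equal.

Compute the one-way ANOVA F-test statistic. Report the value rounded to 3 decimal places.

Group means [38.25, 38.33, 23.90, 47.17], grand mean 35.545
SSB = Σnᵢ(x̄ᵢ−x̄)² = 2294.948; SSW = ΣΣ(x−x̄ᵢ)² = 687.233
MSB = 2294.948/3 = 764.9828; MSW = 687.233/29 = 23.6977
F = MSB/MSW = 32.2809
df = (3, 29)

test statistic = 32.281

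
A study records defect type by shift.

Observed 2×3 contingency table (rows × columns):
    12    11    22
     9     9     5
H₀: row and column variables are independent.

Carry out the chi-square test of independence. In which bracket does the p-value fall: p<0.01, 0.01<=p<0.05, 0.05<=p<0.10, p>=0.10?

Row totals [45, 23], col totals [21, 20, 27], n=68
χ² = (12−13.90)²/13.90 + (11−13.24)²/13.24 + (22−17.87)²/17.87 + (9−7.10)²/7.10 + (9−6.76)²/6.76 + (5−9.13)²/9.13 = 4.7074
df = 2
p-value (upper-tail) = 0.09502
→ bracket: 0.05<=p<0.10

p-value bracket: 0.05<=p<0.10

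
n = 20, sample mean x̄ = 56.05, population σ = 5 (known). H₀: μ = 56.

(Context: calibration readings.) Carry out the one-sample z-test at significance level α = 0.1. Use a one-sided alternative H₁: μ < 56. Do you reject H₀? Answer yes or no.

reject H₀: no

SE = σ/√n = 5/√20 = 1.1180
z = (x̄−μ₀)/SE = (56.05−56)/1.1180 = 0.0447
p-value (one-sided, H₁ less) = 0.51784
At α=0.1: p ≥ α → fail to reject H₀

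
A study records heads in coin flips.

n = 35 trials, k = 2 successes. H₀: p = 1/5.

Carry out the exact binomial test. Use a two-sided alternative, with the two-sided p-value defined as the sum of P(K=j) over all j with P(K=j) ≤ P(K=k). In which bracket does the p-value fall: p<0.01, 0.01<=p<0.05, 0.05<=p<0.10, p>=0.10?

p-value bracket: 0.01<=p<0.05

Exact binomial: n=35, k=2, p₀=1/5=0.2000
P(X=j) = C(n,j)·p₀^j·(1−p₀)^(n−j); p = Σ P(X=j) over j with P(X=j) ≤ P(X=2)
p-value (two-sided) = 0.03322
→ bracket: 0.01<=p<0.05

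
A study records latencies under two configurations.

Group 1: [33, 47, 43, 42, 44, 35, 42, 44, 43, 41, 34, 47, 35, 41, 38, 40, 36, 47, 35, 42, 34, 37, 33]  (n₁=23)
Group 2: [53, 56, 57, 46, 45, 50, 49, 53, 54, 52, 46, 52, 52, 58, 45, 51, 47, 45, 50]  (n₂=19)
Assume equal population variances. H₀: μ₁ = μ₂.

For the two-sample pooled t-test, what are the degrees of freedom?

degrees of freedom = 40

df = n₁ + n₂ − 2 = 23 + 19 − 2 = 40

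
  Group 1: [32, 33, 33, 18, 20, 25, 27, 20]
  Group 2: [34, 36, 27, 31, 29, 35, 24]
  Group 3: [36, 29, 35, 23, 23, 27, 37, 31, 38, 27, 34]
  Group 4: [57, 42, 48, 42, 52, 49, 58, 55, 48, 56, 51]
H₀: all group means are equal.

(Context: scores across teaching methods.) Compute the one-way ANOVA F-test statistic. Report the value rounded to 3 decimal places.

Group means [26.00, 30.86, 30.91, 50.73], grand mean 35.730
SSB = Σnᵢ(x̄ᵢ−x̄)² = 3653.349; SSW = ΣΣ(x−x̄ᵢ)² = 999.948
MSB = 3653.349/3 = 1217.7831; MSW = 999.948/33 = 30.3015
F = MSB/MSW = 40.1889
df = (3, 33)

test statistic = 40.189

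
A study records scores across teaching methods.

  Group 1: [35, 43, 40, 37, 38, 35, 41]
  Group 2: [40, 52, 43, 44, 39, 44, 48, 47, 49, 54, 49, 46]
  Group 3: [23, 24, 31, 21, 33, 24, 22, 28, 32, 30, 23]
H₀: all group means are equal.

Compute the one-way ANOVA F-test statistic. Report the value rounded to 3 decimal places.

test statistic = 64.372

Group means [38.43, 46.25, 26.45], grand mean 37.167
SSB = Σnᵢ(x̄ᵢ−x̄)² = 2263.475; SSW = ΣΣ(x−x̄ᵢ)² = 474.692
MSB = 2263.475/2 = 1131.7376; MSW = 474.692/27 = 17.5812
F = MSB/MSW = 64.3721
df = (2, 27)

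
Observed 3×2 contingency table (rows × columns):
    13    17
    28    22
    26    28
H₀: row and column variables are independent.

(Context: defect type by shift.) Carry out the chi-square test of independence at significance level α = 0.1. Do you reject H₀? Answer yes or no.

reject H₀: no

Row totals [30, 50, 54], col totals [67, 67], n=134
χ² = (13−15.00)²/15.00 + (17−15.00)²/15.00 + (28−25.00)²/25.00 + (22−25.00)²/25.00 + (26−27.00)²/27.00 + (28−27.00)²/27.00 = 1.3274
df = 2
p-value (upper-tail) = 0.51494
At α=0.1: p ≥ α → fail to reject H₀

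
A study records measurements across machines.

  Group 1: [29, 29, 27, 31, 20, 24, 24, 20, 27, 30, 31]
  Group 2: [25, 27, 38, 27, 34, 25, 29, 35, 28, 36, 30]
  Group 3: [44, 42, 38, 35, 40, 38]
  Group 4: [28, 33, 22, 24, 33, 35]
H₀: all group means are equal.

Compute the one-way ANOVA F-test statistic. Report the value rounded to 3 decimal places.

Group means [26.55, 30.36, 39.50, 29.17], grand mean 30.529
SSB = Σnᵢ(x̄ᵢ−x̄)² = 668.865; SSW = ΣΣ(x−x̄ᵢ)² = 569.606
MSB = 668.865/3 = 222.9548; MSW = 569.606/30 = 18.9869
F = MSB/MSW = 11.7426
df = (3, 30)

test statistic = 11.743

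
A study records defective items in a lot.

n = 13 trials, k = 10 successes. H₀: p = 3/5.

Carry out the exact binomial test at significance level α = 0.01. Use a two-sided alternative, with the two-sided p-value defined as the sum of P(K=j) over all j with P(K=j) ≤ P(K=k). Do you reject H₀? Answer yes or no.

reject H₀: no

Exact binomial: n=13, k=10, p₀=3/5=0.6000
P(X=j) = C(n,j)·p₀^j·(1−p₀)^(n−j); p = Σ P(X=j) over j with P(X=j) ≤ P(X=10)
p-value (two-sided) = 0.26625
At α=0.01: p ≥ α → fail to reject H₀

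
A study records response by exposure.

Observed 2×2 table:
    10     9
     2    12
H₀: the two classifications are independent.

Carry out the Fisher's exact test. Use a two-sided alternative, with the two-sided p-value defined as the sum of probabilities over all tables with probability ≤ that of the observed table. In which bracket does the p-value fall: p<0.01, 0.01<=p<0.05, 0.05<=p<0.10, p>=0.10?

p-value bracket: 0.01<=p<0.05

Margins: r₁=19, r₂=14, c₁=12, c₂=21, n=33
p_obs = C(19,10)·C(14,2)/C(33,12); sum pmf over tables with pmf ≤ p_obs
p-value (two-sided) = 0.03279
→ bracket: 0.01<=p<0.05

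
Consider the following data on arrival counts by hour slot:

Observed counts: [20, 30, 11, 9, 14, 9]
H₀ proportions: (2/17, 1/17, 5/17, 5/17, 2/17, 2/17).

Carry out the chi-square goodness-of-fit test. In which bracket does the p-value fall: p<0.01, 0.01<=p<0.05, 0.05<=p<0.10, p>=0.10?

n = 93; E_i = n·p_i = [10.94, 5.47, 27.35, 27.35, 10.94, 10.94]
χ² = (20−10.94)²/10.94 + (30−5.47)²/5.47 + (11−27.35)²/27.35 + (9−27.35)²/27.35 + (14−10.94)²/10.94 + (9−10.94)²/10.94 = 140.7774
df = 5
p-value (upper-tail) = 0.00000
→ bracket: p<0.01

p-value bracket: p<0.01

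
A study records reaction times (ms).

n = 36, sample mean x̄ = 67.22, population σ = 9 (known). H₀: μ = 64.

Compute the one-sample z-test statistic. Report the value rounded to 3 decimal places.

test statistic = 2.147

SE = σ/√n = 9/√36 = 1.5000
z = (x̄−μ₀)/SE = (67.22−64)/1.5000 = 2.1467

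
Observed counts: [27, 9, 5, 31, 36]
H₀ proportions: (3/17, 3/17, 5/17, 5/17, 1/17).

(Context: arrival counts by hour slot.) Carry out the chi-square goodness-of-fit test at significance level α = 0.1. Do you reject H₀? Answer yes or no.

reject H₀: yes

n = 108; E_i = n·p_i = [19.06, 19.06, 31.76, 31.76, 6.35]
χ² = (27−19.06)²/19.06 + (9−19.06)²/19.06 + (5−31.76)²/31.76 + (31−31.76)²/31.76 + (36−6.35)²/6.35 = 169.5407
df = 4
p-value (upper-tail) = 0.00000
At α=0.1: p < α → reject H₀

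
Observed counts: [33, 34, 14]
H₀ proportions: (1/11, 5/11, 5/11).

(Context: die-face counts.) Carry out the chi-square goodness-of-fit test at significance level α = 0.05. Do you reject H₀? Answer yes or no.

reject H₀: yes

n = 81; E_i = n·p_i = [7.36, 36.82, 36.82]
χ² = (33−7.36)²/7.36 + (34−36.82)²/36.82 + (14−36.82)²/36.82 = 103.6099
df = 2
p-value (upper-tail) = 0.00000
At α=0.05: p < α → reject H₀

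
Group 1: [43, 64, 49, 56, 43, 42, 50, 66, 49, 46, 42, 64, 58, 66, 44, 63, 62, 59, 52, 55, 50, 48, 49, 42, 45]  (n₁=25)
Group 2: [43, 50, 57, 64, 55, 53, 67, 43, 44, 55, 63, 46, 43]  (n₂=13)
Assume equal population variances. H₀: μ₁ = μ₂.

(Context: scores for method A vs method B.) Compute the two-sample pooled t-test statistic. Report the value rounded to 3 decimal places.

x̄₁=52.280, s₁=8.344, n₁=25
x̄₂=52.538, s₂=8.550, n₂=13
s_p² = [24·8.344² + 12·8.550²]/36 = 70.7853
SE = √(s_p²·(1/25+1/13)) = 2.8769
t = (52.280−52.538)/2.8769 = -0.0898
df = 36

test statistic = -0.090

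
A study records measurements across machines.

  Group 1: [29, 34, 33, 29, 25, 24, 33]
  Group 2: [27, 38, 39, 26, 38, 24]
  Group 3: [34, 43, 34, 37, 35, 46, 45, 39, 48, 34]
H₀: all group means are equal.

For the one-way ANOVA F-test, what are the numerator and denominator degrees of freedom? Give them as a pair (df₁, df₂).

degrees of freedom = [2, 20]

k = 3 groups, N = 23 total
df = (k−1, N−k) = (3−1, 23−3) = (2, 20)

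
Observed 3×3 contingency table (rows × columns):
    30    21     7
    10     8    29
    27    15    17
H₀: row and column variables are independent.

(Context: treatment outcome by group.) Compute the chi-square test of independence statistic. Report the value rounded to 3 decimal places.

test statistic = 30.205

Row totals [58, 47, 59], col totals [67, 44, 53], n=164
χ² = (30−23.70)²/23.70 + (21−15.56)²/15.56 + (7−18.74)²/18.74 + (10−19.20)²/19.20 + (8−12.61)²/12.61 + (29−15.19)²/15.19 + (27−24.10)²/24.10 + (15−15.83)²/15.83 + (17−19.07)²/19.07 = 30.2047
df = 4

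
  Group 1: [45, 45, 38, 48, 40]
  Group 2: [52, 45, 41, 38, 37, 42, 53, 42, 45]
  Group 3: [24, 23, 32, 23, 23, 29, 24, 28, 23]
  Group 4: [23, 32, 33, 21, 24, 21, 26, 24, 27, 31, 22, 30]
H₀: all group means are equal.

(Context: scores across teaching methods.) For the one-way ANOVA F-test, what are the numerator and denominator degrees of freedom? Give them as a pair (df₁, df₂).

k = 4 groups, N = 35 total
df = (k−1, N−k) = (4−1, 35−4) = (3, 31)

degrees of freedom = [3, 31]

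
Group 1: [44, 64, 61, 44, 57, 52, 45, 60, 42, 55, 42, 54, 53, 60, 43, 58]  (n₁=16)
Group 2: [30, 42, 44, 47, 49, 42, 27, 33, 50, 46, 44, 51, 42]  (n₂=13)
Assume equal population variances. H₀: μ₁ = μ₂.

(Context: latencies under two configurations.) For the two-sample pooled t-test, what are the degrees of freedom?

degrees of freedom = 27

df = n₁ + n₂ − 2 = 16 + 13 − 2 = 27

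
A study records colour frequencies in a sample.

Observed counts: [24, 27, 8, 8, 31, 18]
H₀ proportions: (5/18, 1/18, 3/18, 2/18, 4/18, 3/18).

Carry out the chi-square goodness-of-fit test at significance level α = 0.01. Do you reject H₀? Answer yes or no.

n = 116; E_i = n·p_i = [32.22, 6.44, 19.33, 12.89, 25.78, 19.33]
χ² = (24−32.22)²/32.22 + (27−6.44)²/6.44 + (8−19.33)²/19.33 + (8−12.89)²/12.89 + (31−25.78)²/25.78 + (18−19.33)²/19.33 = 77.3112
df = 5
p-value (upper-tail) = 0.00000
At α=0.01: p < α → reject H₀

reject H₀: yes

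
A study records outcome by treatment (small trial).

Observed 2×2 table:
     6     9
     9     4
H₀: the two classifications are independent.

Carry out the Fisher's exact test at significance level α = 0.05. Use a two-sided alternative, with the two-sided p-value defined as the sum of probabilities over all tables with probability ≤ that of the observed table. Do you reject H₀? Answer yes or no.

reject H₀: no

Margins: r₁=15, r₂=13, c₁=15, c₂=13, n=28
p_obs = C(15,6)·C(13,9)/C(28,15); sum pmf over tables with pmf ≤ p_obs
p-value (two-sided) = 0.15128
At α=0.05: p ≥ α → fail to reject H₀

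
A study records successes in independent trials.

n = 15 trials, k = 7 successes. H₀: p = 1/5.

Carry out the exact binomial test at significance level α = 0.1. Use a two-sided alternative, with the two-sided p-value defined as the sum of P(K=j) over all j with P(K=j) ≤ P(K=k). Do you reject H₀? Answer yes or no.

reject H₀: yes

Exact binomial: n=15, k=7, p₀=1/5=0.2000
P(X=j) = C(n,j)·p₀^j·(1−p₀)^(n−j); p = Σ P(X=j) over j with P(X=j) ≤ P(X=7)
p-value (two-sided) = 0.01806
At α=0.1: p < α → reject H₀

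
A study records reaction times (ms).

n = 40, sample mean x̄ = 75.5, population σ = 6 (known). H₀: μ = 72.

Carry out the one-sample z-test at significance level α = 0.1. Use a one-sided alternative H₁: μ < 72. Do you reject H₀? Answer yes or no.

SE = σ/√n = 6/√40 = 0.9487
z = (x̄−μ₀)/SE = (75.5−72)/0.9487 = 3.6893
p-value (one-sided, H₁ less) = 0.99989
At α=0.1: p ≥ α → fail to reject H₀

reject H₀: no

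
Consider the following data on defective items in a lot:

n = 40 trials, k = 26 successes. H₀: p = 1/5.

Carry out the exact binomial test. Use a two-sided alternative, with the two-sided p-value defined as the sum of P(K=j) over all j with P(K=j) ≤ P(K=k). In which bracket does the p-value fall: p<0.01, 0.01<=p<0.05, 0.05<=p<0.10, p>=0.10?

Exact binomial: n=40, k=26, p₀=1/5=0.2000
P(X=j) = C(n,j)·p₀^j·(1−p₀)^(n−j); p = Σ P(X=j) over j with P(X=j) ≤ P(X=26)
p-value (two-sided) = 0.00000
→ bracket: p<0.01

p-value bracket: p<0.01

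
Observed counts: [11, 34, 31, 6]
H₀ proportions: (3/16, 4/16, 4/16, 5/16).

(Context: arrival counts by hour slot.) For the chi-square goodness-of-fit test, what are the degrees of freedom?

degrees of freedom = 3

df = k − 1 = 4 − 1 = 3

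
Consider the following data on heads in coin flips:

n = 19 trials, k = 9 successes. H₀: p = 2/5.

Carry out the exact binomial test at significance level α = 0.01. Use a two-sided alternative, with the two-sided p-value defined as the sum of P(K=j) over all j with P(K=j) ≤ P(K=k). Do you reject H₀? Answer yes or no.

reject H₀: no

Exact binomial: n=19, k=9, p₀=2/5=0.4000
P(X=j) = C(n,j)·p₀^j·(1−p₀)^(n−j); p = Σ P(X=j) over j with P(X=j) ≤ P(X=9)
p-value (two-sided) = 0.64059
At α=0.01: p ≥ α → fail to reject H₀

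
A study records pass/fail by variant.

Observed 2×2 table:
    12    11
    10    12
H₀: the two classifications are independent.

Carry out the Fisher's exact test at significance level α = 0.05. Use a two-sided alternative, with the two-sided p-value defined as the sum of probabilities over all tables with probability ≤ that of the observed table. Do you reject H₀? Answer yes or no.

Margins: r₁=23, r₂=22, c₁=22, c₂=23, n=45
p_obs = C(23,12)·C(22,10)/C(45,22); sum pmf over tables with pmf ≤ p_obs
p-value (two-sided) = 0.76831
At α=0.05: p ≥ α → fail to reject H₀

reject H₀: no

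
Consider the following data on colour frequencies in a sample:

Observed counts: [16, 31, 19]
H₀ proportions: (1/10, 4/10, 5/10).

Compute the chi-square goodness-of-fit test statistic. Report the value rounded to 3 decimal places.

n = 66; E_i = n·p_i = [6.60, 26.40, 33.00]
χ² = (16−6.60)²/6.60 + (31−26.40)²/26.40 + (19−33.00)²/33.00 = 20.1288
df = 2

test statistic = 20.129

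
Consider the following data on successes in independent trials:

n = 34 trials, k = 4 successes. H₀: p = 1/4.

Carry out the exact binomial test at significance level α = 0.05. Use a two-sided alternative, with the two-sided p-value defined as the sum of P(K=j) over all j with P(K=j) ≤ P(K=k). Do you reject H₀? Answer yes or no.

reject H₀: no

Exact binomial: n=34, k=4, p₀=1/4=0.2500
P(X=j) = C(n,j)·p₀^j·(1−p₀)^(n−j); p = Σ P(X=j) over j with P(X=j) ≤ P(X=4)
p-value (two-sided) = 0.07720
At α=0.05: p ≥ α → fail to reject H₀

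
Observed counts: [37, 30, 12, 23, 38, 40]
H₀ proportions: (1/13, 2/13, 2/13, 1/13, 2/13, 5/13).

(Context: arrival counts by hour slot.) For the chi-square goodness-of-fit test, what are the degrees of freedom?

degrees of freedom = 5

df = k − 1 = 6 − 1 = 5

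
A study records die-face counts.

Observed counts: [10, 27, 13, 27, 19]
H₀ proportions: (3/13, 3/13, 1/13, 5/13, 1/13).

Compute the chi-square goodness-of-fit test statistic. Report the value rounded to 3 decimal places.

test statistic = 32.935

n = 96; E_i = n·p_i = [22.15, 22.15, 7.38, 36.92, 7.38]
χ² = (10−22.15)²/22.15 + (27−22.15)²/22.15 + (13−7.38)²/7.38 + (27−36.92)²/36.92 + (19−7.38)²/7.38 = 32.9347
df = 4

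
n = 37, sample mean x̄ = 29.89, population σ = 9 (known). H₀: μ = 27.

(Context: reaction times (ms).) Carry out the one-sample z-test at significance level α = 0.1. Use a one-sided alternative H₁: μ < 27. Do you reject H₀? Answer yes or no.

SE = σ/√n = 9/√37 = 1.4796
z = (x̄−μ₀)/SE = (29.89−27)/1.4796 = 1.9532
p-value (one-sided, H₁ less) = 0.97460
At α=0.1: p ≥ α → fail to reject H₀

reject H₀: no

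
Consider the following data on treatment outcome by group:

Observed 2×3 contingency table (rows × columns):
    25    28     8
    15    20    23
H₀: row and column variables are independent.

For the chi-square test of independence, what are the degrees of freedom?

df = (r−1)(c−1) = (2−1)·(3−1) = 2

degrees of freedom = 2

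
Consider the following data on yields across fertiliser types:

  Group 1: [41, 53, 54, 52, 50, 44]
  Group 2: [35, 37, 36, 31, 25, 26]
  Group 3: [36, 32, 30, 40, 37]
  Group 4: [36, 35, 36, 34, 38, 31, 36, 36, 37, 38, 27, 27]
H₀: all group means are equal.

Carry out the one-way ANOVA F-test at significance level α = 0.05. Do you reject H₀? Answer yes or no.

reject H₀: yes

Group means [49.00, 31.67, 35.00, 34.25], grand mean 36.897
SSB = Σnᵢ(x̄ᵢ−x̄)² = 1145.106; SSW = ΣΣ(x−x̄ᵢ)² = 503.583
MSB = 1145.106/3 = 381.7021; MSW = 503.583/25 = 20.1433
F = MSB/MSW = 18.9493
df = (3, 25)
p-value (upper-tail) = 0.00000
At α=0.05: p < α → reject H₀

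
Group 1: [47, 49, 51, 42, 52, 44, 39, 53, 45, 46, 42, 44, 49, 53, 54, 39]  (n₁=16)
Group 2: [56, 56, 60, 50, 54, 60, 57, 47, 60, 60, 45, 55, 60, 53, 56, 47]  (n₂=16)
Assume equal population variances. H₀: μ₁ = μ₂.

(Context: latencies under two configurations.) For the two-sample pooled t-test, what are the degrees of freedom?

df = n₁ + n₂ − 2 = 16 + 16 − 2 = 30

degrees of freedom = 30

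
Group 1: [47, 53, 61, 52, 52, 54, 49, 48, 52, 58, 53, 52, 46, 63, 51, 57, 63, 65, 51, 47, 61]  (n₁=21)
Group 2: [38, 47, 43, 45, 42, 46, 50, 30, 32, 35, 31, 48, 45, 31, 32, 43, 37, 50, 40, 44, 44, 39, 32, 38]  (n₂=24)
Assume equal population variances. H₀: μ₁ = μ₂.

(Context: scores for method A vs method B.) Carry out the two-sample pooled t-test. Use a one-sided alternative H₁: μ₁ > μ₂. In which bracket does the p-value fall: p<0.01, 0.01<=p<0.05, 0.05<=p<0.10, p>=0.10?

x̄₁=54.048, s₁=5.766, n₁=21
x̄₂=40.083, s₂=6.426, n₂=24
s_p² = [20·5.766² + 23·6.426²]/43 = 37.5532
SE = √(s_p²·(1/21+1/24)) = 1.8311
t = (54.048−40.083)/1.8311 = 7.6261
df = 43
p-value (one-sided, H₁ greater) = 0.00000
→ bracket: p<0.01

p-value bracket: p<0.01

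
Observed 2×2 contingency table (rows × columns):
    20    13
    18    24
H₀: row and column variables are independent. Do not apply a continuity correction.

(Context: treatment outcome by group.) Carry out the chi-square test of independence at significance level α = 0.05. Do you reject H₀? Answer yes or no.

Row totals [33, 42], col totals [38, 37], n=75
χ² = (20−16.72)²/16.72 + (13−16.28)²/16.28 + (18−21.28)²/21.28 + (24−20.72)²/20.72 = 2.3291
df = 1
p-value (upper-tail) = 0.12698
At α=0.05: p ≥ α → fail to reject H₀

reject H₀: no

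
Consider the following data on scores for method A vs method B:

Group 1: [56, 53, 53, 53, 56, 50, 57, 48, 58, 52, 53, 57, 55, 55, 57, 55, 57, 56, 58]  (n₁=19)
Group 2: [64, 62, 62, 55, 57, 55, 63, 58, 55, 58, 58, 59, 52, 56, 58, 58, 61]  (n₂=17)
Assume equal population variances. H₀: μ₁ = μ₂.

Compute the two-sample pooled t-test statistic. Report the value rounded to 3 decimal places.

x̄₁=54.684, s₁=2.730, n₁=19
x̄₂=58.294, s₂=3.255, n₂=17
s_p² = [18·2.730² + 16·3.255²]/34 = 8.9304
SE = √(s_p²·(1/19+1/17)) = 0.9977
t = (54.684−58.294)/0.9977 = -3.6183
df = 34

test statistic = -3.618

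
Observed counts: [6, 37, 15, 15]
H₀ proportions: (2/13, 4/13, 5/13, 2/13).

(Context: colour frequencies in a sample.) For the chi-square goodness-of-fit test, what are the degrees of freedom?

df = k − 1 = 4 − 1 = 3

degrees of freedom = 3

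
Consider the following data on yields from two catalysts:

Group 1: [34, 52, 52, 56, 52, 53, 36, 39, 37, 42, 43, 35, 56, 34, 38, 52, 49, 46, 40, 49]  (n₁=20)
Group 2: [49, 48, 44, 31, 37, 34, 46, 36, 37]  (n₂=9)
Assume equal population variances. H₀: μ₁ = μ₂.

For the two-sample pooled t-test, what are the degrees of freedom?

df = n₁ + n₂ − 2 = 20 + 9 − 2 = 27

degrees of freedom = 27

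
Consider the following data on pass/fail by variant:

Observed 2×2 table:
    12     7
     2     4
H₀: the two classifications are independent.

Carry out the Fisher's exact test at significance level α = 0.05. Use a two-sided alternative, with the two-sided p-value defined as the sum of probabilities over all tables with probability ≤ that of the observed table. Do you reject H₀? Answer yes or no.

reject H₀: no

Margins: r₁=19, r₂=6, c₁=14, c₂=11, n=25
p_obs = C(19,12)·C(6,2)/C(25,14); sum pmf over tables with pmf ≤ p_obs
p-value (two-sided) = 0.35000
At α=0.05: p ≥ α → fail to reject H₀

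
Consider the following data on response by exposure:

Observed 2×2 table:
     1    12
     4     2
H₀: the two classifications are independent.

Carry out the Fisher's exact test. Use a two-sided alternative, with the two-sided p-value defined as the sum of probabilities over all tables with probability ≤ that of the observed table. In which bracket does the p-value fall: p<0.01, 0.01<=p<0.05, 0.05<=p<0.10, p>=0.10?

p-value bracket: 0.01<=p<0.05

Margins: r₁=13, r₂=6, c₁=5, c₂=14, n=19
p_obs = C(13,1)·C(6,4)/C(19,5); sum pmf over tables with pmf ≤ p_obs
p-value (two-sided) = 0.01729
→ bracket: 0.01<=p<0.05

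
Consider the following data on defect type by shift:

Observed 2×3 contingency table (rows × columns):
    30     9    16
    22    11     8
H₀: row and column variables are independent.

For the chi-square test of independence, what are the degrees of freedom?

degrees of freedom = 2

df = (r−1)(c−1) = (2−1)·(3−1) = 2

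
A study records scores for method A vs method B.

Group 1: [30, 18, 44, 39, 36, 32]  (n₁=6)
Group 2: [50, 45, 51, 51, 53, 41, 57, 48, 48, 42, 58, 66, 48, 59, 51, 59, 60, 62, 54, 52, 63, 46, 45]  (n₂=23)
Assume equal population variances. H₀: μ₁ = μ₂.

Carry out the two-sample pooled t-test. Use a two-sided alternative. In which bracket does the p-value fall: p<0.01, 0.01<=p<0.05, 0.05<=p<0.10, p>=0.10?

x̄₁=33.167, s₁=8.954, n₁=6
x̄₂=52.565, s₂=6.901, n₂=23
s_p² = [5·8.954² + 22·6.901²]/27 = 53.6476
SE = √(s_p²·(1/6+1/23)) = 3.3576
t = (33.167−52.565)/3.3576 = -5.7774
df = 27
p-value (two-sided) = 0.00000
→ bracket: p<0.01

p-value bracket: p<0.01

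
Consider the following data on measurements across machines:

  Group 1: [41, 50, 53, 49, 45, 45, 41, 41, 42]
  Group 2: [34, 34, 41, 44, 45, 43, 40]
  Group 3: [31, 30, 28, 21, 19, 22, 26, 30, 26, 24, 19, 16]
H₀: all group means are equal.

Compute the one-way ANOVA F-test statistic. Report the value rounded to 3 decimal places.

test statistic = 56.094

Group means [45.22, 40.14, 24.33], grand mean 35.000
SSB = Σnᵢ(x̄ᵢ−x̄)² = 2490.921; SSW = ΣΣ(x−x̄ᵢ)² = 555.079
MSB = 2490.921/2 = 1245.4603; MSW = 555.079/25 = 22.2032
F = MSB/MSW = 56.0938
df = (2, 25)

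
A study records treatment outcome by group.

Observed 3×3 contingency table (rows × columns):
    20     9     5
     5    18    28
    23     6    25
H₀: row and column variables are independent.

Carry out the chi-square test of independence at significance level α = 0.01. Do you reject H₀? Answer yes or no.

reject H₀: yes

Row totals [34, 51, 54], col totals [48, 33, 58], n=139
χ² = (20−11.74)²/11.74 + (9−8.07)²/8.07 + (5−14.19)²/14.19 + (5−17.61)²/17.61 + (18−12.11)²/12.11 + (28−21.28)²/21.28 + (23−18.65)²/18.65 + (6−12.82)²/12.82 + (25−22.53)²/22.53 = 30.7999
df = 4
p-value (upper-tail) = 0.00000
At α=0.01: p < α → reject H₀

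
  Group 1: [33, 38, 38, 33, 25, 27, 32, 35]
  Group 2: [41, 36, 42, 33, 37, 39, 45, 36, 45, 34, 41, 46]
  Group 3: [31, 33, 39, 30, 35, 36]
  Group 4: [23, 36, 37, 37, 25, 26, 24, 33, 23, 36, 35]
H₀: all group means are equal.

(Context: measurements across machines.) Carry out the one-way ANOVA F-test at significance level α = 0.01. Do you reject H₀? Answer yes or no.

reject H₀: yes

Group means [32.62, 39.58, 34.00, 30.45], grand mean 34.459
SSB = Σnᵢ(x̄ᵢ−x̄)² = 519.670; SSW = ΣΣ(x−x̄ᵢ)² = 803.519
MSB = 519.670/3 = 173.2234; MSW = 803.519/33 = 24.3491
F = MSB/MSW = 7.1142
df = (3, 33)
p-value (upper-tail) = 0.00082
At α=0.01: p < α → reject H₀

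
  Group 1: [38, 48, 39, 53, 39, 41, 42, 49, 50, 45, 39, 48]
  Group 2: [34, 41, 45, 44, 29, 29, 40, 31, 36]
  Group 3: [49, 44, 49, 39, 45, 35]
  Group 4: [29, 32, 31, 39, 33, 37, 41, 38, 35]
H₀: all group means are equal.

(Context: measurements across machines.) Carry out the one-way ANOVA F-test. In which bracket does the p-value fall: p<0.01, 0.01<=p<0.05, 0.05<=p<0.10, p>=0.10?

Group means [44.25, 36.56, 43.50, 35.00], grand mean 39.889
SSB = Σnᵢ(x̄ᵢ−x̄)² = 621.583; SSW = ΣΣ(x−x̄ᵢ)² = 893.972
MSB = 621.583/3 = 207.1944; MSW = 893.972/32 = 27.9366
F = MSB/MSW = 7.4166
df = (3, 32)
p-value (upper-tail) = 0.00066
→ bracket: p<0.01

p-value bracket: p<0.01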